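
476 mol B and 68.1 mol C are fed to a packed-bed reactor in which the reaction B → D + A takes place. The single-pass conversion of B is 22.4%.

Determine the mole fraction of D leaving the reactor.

B reacted = 0.224 × 476 = 106.6 mol; ν_B = −1, so ξ = 106.6/1 = 106.6 mol.
Outlet amounts (n = n₀ + ν ξ):
  B: 476 − 1(106.6) = 369.4
  D: 0 + 1(106.6) = 106.6
  A: 0 + 1(106.6) = 106.6
  C: 68.1 (inert)
Total out = 650.7 mol; y_D = 106.6 / 650.7 = 0.1639.

0.164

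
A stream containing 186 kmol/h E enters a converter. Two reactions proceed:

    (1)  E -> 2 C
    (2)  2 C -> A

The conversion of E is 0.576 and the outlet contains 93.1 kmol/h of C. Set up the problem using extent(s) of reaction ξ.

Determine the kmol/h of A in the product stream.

60.6 kmol/h

Conversion of E: E consumed = 1ξ₁ = 0.576 × 186 → ξ₁ = 107.1 kmol/h.
C balance: n_C = 0 + 2ξ₁ − 2ξ₂ = 93.1 → ξ₂ = (2·107.1 − 93.1)/2 = 60.59 kmol/h.
Outlet amounts (n = n₀ + Σ ν·ξ):
  E: 186 − 1(107.1) = 78.86
  C: 0 + 2(107.1) − 2(60.59) = 93.1
  A: 0 + 1(60.59) = 60.59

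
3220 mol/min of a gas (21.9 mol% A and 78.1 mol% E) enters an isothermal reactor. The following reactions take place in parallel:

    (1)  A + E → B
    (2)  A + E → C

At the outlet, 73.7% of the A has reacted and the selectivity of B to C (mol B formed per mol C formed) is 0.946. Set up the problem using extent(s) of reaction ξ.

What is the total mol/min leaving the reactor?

Conversion of A: A consumed = 0.737 × 705.2 = 519.7 mol/min = 1ξ₁ + 1ξ₂.
Selectivity: 1ξ₁ / (1ξ₂) = 0.946 → ξ₁ = 0.946 ξ₂.
Substitute: (1·0.946 + 1) ξ₂ = 519.7 → ξ₂ = 267.1 mol/min, ξ₁ = 252.6 mol/min.
Outlet amounts (n = n₀ + Σ ν·ξ):
  A: 705.2 − 1(252.6) − 1(267.1) = 185.5
  E: 2515 − 1(252.6) − 1(267.1) = 1995
  B: 0 + 1(252.6) = 252.6
  C: 0 + 1(267.1) = 267.1
Total out = 185.5 + 1995 + 252.6 + 267.1 = 2700 mol/min.

2700 mol/min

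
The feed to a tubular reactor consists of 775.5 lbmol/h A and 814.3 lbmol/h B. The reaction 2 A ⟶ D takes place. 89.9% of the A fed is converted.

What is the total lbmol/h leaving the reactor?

1240 lbmol/h

A reacted = 0.899 × 775.5 = 697.2 lbmol/h; ν_A = −2, so ξ = 697.2/2 = 348.6 lbmol/h.
Outlet amounts (n = n₀ + ν ξ):
  A: 775.5 − 2(348.6) = 78.33
  D: 0 + 1(348.6) = 348.6
  B: 814.3 (inert)
Total out = 78.33 + 348.6 + 814.3 = 1241 lbmol/h.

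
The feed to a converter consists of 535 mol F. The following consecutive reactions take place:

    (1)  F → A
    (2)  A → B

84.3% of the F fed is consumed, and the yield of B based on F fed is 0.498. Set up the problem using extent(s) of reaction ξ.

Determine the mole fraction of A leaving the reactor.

Conversion of F: F consumed = 1ξ₁ = 0.843 × 535 → ξ₁ = 451 mol.
Yield of B: 1ξ₂ / 535 = 0.498 → ξ₂ = 266.4 mol.
Outlet amounts (n = n₀ + Σ ν·ξ):
  F: 535 − 1(451) = 84
  A: 0 + 1(451) − 1(266.4) = 184.6
  B: 0 + 1(266.4) = 266.4
Total out = 535 mol; y_A = 184.6 / 535 = 0.345.

0.345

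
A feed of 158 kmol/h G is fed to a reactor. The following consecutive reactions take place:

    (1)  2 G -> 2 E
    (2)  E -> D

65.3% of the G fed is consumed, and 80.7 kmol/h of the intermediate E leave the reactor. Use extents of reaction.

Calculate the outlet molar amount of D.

22.5 kmol/h

Conversion of G: G consumed = 2ξ₁ = 0.653 × 158 → ξ₁ = 51.59 kmol/h.
E balance: n_E = 0 + 2ξ₁ − 1ξ₂ = 80.7 → ξ₂ = (2·51.59 − 80.7)/1 = 22.47 kmol/h.
Outlet amounts (n = n₀ + Σ ν·ξ):
  G: 158 − 2(51.59) = 54.83
  E: 0 + 2(51.59) − 1(22.47) = 80.7
  D: 0 + 1(22.47) = 22.47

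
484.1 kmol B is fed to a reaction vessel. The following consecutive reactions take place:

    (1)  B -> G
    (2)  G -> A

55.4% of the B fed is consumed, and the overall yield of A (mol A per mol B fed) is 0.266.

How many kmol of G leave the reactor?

139 kmol

Conversion of B: B consumed = 1ξ₁ = 0.554 × 484.1 → ξ₁ = 268.2 kmol.
Yield of A: 1ξ₂ / 484.1 = 0.266 → ξ₂ = 128.8 kmol.
Outlet amounts (n = n₀ + Σ ν·ξ):
  B: 484.1 − 1(268.2) = 215.9
  G: 0 + 1(268.2) − 1(128.8) = 139.4
  A: 0 + 1(128.8) = 128.8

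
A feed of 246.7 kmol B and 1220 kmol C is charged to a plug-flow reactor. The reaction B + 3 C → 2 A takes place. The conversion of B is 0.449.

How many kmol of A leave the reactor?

222 kmol

B reacted = 0.449 × 246.7 = 110.8 kmol; ν_B = −1, so ξ = 110.8/1 = 110.8 kmol.
Outlet amounts (n = n₀ + ν ξ):
  B: 246.7 − 1(110.8) = 135.9
  C: 1220 − 3(110.8) = 887.7
  A: 0 + 2(110.8) = 221.5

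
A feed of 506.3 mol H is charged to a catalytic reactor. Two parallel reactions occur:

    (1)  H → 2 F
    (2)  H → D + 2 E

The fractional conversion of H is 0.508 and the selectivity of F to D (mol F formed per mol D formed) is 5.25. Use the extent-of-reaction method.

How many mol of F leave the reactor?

372 mol

Conversion of H: H consumed = 0.508 × 506.3 = 257.2 mol = 1ξ₁ + 1ξ₂.
Selectivity: 2ξ₁ / (1ξ₂) = 5.25 → ξ₁ = 2.625 ξ₂.
Substitute: (1·2.625 + 1) ξ₂ = 257.2 → ξ₂ = 70.95 mol, ξ₁ = 186.2 mol.
Outlet amounts (n = n₀ + Σ ν·ξ):
  H: 506.3 − 1(186.2) − 1(70.95) = 249.1
  F: 0 + 2(186.2) = 372.5
  D: 0 + 1(70.95) = 70.95
  E: 0 + 2(70.95) = 141.9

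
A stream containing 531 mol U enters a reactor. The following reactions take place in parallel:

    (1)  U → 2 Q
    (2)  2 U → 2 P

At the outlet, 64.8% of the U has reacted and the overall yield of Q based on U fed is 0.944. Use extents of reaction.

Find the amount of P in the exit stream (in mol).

Yield of Q: 2ξ₁ / 531 = 0.944 → ξ₁ = 250.6 mol.
Conversion of U: 1ξ₁ + 2ξ₂ = 0.648 × 531 = 344.1 → ξ₂ = 46.73 mol.
Outlet amounts (n = n₀ + Σ ν·ξ):
  U: 531 − 1(250.6) − 2(46.73) = 186.9
  Q: 0 + 2(250.6) = 501.3
  P: 0 + 2(46.73) = 93.46

93.5 mol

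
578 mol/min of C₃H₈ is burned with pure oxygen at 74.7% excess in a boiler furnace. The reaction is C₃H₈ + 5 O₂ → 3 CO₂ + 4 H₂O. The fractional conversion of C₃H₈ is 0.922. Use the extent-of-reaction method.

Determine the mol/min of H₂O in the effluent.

2130 mol/min

Stoichiometric O₂ = 5 × 578 = 2890 mol/min; O₂ fed = 2890 × 1.747 = 5049 mol/min.
Fuel reacted = 0.922 × 578 → ξ = 532.9 mol/min.
Outlet (n = n₀ + ν ξ):
  C₃H₈: 578 − 1(532.9) = 45.08
  O₂: 5049 − 5(532.9) = 2384
  CO₂: 0 + 3(532.9) = 1599
  H₂O: 0 + 4(532.9) = 2132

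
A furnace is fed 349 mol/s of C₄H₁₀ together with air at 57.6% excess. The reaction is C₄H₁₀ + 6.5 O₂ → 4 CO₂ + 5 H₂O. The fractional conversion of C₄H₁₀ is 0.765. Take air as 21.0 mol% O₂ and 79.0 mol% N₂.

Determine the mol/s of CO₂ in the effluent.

Stoichiometric O₂ = 6.5 × 349 = 2268 mol/s; O₂ fed = 2268 × 1.576 = 3575 mol/s.
N₂ fed = 3575 × 79/21 = 13450 mol/s.
Fuel reacted = 0.765 × 349 → ξ = 267 mol/s.
Outlet (n = n₀ + ν ξ):
  C₄H₁₀: 349 − 1(267) = 82.01
  O₂: 3575 − 6.5(267) = 1840
  N₂: 13450 (inert)
  CO₂: 0 + 4(267) = 1068
  H₂O: 0 + 5(267) = 1335

1070 mol/s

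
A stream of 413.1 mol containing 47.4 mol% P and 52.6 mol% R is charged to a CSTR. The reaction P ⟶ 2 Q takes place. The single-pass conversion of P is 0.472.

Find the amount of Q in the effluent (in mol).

P reacted = 0.472 × 195.8 = 92.42 mol; ν_P = −1, so ξ = 92.42/1 = 92.42 mol.
Outlet amounts (n = n₀ + ν ξ):
  P: 195.8 − 1(92.42) = 103.4
  Q: 0 + 2(92.42) = 184.8
  R: 217.3 (inert)

185 mol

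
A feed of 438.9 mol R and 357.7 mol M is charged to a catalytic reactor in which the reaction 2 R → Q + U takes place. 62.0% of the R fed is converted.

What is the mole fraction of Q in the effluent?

0.171

R reacted = 0.62 × 438.9 = 272.1 mol; ν_R = −2, so ξ = 272.1/2 = 136.1 mol.
Outlet amounts (n = n₀ + ν ξ):
  R: 438.9 − 2(136.1) = 166.8
  Q: 0 + 1(136.1) = 136.1
  U: 0 + 1(136.1) = 136.1
  M: 357.7 (inert)
Total out = 796.6 mol; y_Q = 136.1 / 796.6 = 0.1708.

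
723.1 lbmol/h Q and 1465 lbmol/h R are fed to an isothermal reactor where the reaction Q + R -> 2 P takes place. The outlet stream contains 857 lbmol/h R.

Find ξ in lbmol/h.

For R: n = n₀ − 1ξ → 857 = 1465 − 1ξ, giving ξ = 608 lbmol/h.
Outlet amounts (n = n₀ + ν ξ):
  Q: 723.1 − 1(608) = 115.1
  R: 1465 − 1(608) = 857
  P: 0 + 2(608) = 1216

ξ = 608 lbmol/h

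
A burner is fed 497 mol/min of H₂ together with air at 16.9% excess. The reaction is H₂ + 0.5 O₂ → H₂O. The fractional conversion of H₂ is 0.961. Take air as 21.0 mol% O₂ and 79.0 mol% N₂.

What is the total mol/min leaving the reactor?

Stoichiometric O₂ = 0.5 × 497 = 248.5 mol/min; O₂ fed = 248.5 × 1.169 = 290.5 mol/min.
N₂ fed = 290.5 × 79/21 = 1093 mol/min.
Fuel reacted = 0.961 × 497 → ξ = 477.6 mol/min.
Outlet (n = n₀ + ν ξ):
  H₂: 497 − 1(477.6) = 19.38
  O₂: 290.5 − 0.5(477.6) = 51.69
  N₂: 1093 (inert)
  H₂O: 0 + 1(477.6) = 477.6
Total out = 19.38 + 51.69 + 1093 + 477.6 = 1642 mol/min.

1640 mol/min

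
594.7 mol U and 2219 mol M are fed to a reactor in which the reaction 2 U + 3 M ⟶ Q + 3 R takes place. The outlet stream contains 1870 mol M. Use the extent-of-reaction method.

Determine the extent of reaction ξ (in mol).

For M: n = n₀ − 3ξ → 1870 = 2219 − 3ξ, giving ξ = 116.3 mol.
Outlet amounts (n = n₀ + ν ξ):
  U: 594.7 − 2(116.3) = 362
  M: 2219 − 3(116.3) = 1870
  Q: 0 + 1(116.3) = 116.3
  R: 0 + 3(116.3) = 349

ξ = 116 mol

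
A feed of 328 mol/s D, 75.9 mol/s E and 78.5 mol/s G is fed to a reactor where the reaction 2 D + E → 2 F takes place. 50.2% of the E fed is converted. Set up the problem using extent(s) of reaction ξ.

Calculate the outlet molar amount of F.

E reacted = 0.502 × 75.9 = 38.1 mol/s; ν_E = −1, so ξ = 38.1/1 = 38.1 mol/s.
Outlet amounts (n = n₀ + ν ξ):
  D: 328 − 2(38.1) = 251.8
  E: 75.9 − 1(38.1) = 37.8
  F: 0 + 2(38.1) = 76.2
  G: 78.5 (inert)

76.2 mol/s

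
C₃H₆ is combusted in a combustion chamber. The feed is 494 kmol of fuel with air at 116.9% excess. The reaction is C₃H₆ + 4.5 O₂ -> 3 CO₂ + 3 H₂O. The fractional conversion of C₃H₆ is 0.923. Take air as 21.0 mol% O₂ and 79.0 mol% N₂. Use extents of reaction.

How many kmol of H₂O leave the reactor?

1370 kmol

Stoichiometric O₂ = 4.5 × 494 = 2223 kmol; O₂ fed = 2223 × 2.169 = 4822 kmol.
N₂ fed = 4822 × 79/21 = 18140 kmol.
Fuel reacted = 0.923 × 494 → ξ = 456 kmol.
Outlet (n = n₀ + ν ξ):
  C₃H₆: 494 − 1(456) = 38.04
  O₂: 4822 − 4.5(456) = 2770
  N₂: 18140 (inert)
  CO₂: 0 + 3(456) = 1368
  H₂O: 0 + 3(456) = 1368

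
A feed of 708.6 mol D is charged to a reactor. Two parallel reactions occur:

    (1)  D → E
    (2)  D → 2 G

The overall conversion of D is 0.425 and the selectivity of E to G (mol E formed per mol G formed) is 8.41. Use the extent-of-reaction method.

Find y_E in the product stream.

0.392

Conversion of D: D consumed = 0.425 × 708.6 = 301.2 mol = 1ξ₁ + 1ξ₂.
Selectivity: 1ξ₁ / (2ξ₂) = 8.41 → ξ₁ = 16.82 ξ₂.
Substitute: (1·16.82 + 1) ξ₂ = 301.2 → ξ₂ = 16.9 mol, ξ₁ = 284.3 mol.
Outlet amounts (n = n₀ + Σ ν·ξ):
  D: 708.6 − 1(284.3) − 1(16.9) = 407.4
  E: 0 + 1(284.3) = 284.3
  G: 0 + 2(16.9) = 33.8
Total out = 725.5 mol; y_E = 284.3 / 725.5 = 0.3918.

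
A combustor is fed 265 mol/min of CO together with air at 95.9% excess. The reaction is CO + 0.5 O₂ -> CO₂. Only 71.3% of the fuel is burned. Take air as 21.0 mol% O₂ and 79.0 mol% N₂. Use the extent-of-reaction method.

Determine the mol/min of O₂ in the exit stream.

Stoichiometric O₂ = 0.5 × 265 = 132.5 mol/min; O₂ fed = 132.5 × 1.959 = 259.6 mol/min.
N₂ fed = 259.6 × 79/21 = 976.5 mol/min.
Fuel reacted = 0.713 × 265 → ξ = 188.9 mol/min.
Outlet (n = n₀ + ν ξ):
  CO: 265 − 1(188.9) = 76.06
  O₂: 259.6 − 0.5(188.9) = 165.1
  N₂: 976.5 (inert)
  CO₂: 0 + 1(188.9) = 188.9

165 mol/min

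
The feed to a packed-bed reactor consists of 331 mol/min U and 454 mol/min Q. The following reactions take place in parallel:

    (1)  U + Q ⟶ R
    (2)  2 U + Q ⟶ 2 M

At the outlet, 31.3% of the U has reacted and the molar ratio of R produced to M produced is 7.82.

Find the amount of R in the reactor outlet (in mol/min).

91.9 mol/min

Conversion of U: U consumed = 0.313 × 331 = 103.6 mol/min = 1ξ₁ + 2ξ₂.
Selectivity: 1ξ₁ / (2ξ₂) = 7.82 → ξ₁ = 15.64 ξ₂.
Substitute: (1·15.64 + 2) ξ₂ = 103.6 → ξ₂ = 5.873 mol/min, ξ₁ = 91.86 mol/min.
Outlet amounts (n = n₀ + Σ ν·ξ):
  U: 331 − 1(91.86) − 2(5.873) = 227.4
  Q: 454 − 1(91.86) − 1(5.873) = 356.3
  R: 0 + 1(91.86) = 91.86
  M: 0 + 2(5.873) = 11.75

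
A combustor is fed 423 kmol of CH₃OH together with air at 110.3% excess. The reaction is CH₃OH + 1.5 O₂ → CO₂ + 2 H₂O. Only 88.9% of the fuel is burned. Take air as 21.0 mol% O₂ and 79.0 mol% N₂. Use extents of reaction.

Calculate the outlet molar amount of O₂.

Stoichiometric O₂ = 1.5 × 423 = 634.5 kmol; O₂ fed = 634.5 × 2.103 = 1334 kmol.
N₂ fed = 1334 × 79/21 = 5020 kmol.
Fuel reacted = 0.889 × 423 → ξ = 376 kmol.
Outlet (n = n₀ + ν ξ):
  CH₃OH: 423 − 1(376) = 46.95
  O₂: 1334 − 1.5(376) = 770.3
  N₂: 5020 (inert)
  CO₂: 0 + 1(376) = 376
  H₂O: 0 + 2(376) = 752.1

770 kmol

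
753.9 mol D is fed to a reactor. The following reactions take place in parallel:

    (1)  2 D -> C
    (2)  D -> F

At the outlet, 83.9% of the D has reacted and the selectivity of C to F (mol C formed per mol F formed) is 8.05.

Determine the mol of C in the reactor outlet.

298 mol

Conversion of D: D consumed = 0.839 × 753.9 = 632.5 mol = 2ξ₁ + 1ξ₂.
Selectivity: 1ξ₁ / (1ξ₂) = 8.05 → ξ₁ = 8.05 ξ₂.
Substitute: (2·8.05 + 1) ξ₂ = 632.5 → ξ₂ = 36.99 mol, ξ₁ = 297.8 mol.
Outlet amounts (n = n₀ + Σ ν·ξ):
  D: 753.9 − 2(297.8) − 1(36.99) = 121.4
  C: 0 + 1(297.8) = 297.8
  F: 0 + 1(36.99) = 36.99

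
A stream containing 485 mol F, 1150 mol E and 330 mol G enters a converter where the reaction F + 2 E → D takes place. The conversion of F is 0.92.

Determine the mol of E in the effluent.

258 mol

F reacted = 0.92 × 485 = 446.2 mol; ν_F = −1, so ξ = 446.2/1 = 446.2 mol.
Outlet amounts (n = n₀ + ν ξ):
  F: 485 − 1(446.2) = 38.8
  E: 1150 − 2(446.2) = 257.6
  D: 0 + 1(446.2) = 446.2
  G: 330 (inert)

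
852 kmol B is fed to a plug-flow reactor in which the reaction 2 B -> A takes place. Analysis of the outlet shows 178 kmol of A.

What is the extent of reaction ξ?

ξ = 178 kmol

For A: n = n₀ + 1ξ → 178 = 0 + 1ξ, giving ξ = 178 kmol.
Outlet amounts (n = n₀ + ν ξ):
  B: 852 − 2(178) = 496
  A: 0 + 1(178) = 178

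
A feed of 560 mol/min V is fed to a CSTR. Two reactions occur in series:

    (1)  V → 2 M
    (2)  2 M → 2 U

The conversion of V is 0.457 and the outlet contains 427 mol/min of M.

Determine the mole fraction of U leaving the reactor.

0.104

Conversion of V: V consumed = 1ξ₁ = 0.457 × 560 → ξ₁ = 255.9 mol/min.
M balance: n_M = 0 + 2ξ₁ − 2ξ₂ = 427 → ξ₂ = (2·255.9 − 427)/2 = 42.42 mol/min.
Outlet amounts (n = n₀ + Σ ν·ξ):
  V: 560 − 1(255.9) = 304.1
  M: 0 + 2(255.9) − 2(42.42) = 427
  U: 0 + 2(42.42) = 84.84
Total out = 815.9 mol/min; y_U = 84.84 / 815.9 = 0.104.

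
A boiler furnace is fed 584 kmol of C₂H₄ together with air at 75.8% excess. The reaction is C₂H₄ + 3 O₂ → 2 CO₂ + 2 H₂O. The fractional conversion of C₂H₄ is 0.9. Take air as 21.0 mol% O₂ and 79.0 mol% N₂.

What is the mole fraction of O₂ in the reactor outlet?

0.0986

Stoichiometric O₂ = 3 × 584 = 1752 kmol; O₂ fed = 1752 × 1.758 = 3080 kmol.
N₂ fed = 3080 × 79/21 = 11590 kmol.
Fuel reacted = 0.9 × 584 → ξ = 525.6 kmol.
Outlet (n = n₀ + ν ξ):
  C₂H₄: 584 − 1(525.6) = 58.4
  O₂: 3080 − 3(525.6) = 1503
  N₂: 11590 (inert)
  CO₂: 0 + 2(525.6) = 1051
  H₂O: 0 + 2(525.6) = 1051
Total out = 15250 kmol; y_O₂ = 1503 / 15250 = 0.09857.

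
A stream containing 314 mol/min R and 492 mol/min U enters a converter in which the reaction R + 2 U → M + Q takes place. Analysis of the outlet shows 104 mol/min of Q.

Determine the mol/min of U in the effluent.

284 mol/min

For Q: n = n₀ + 1ξ → 104 = 0 + 1ξ, giving ξ = 104 mol/min.
Outlet amounts (n = n₀ + ν ξ):
  R: 314 − 1(104) = 210
  U: 492 − 2(104) = 284
  M: 0 + 1(104) = 104
  Q: 0 + 1(104) = 104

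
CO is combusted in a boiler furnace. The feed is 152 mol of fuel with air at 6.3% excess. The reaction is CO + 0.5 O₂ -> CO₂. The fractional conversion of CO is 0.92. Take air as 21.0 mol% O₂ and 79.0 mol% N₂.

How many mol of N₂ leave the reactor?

304 mol

Stoichiometric O₂ = 0.5 × 152 = 76 mol; O₂ fed = 76 × 1.063 = 80.79 mol.
N₂ fed = 80.79 × 79/21 = 303.9 mol.
Fuel reacted = 0.92 × 152 → ξ = 139.8 mol.
Outlet (n = n₀ + ν ξ):
  CO: 152 − 1(139.8) = 12.16
  O₂: 80.79 − 0.5(139.8) = 10.87
  N₂: 303.9 (inert)
  CO₂: 0 + 1(139.8) = 139.8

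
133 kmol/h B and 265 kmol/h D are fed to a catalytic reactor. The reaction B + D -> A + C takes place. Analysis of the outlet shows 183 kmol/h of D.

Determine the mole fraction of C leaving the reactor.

0.206

For D: n = n₀ − 1ξ → 183 = 265 − 1ξ, giving ξ = 82 kmol/h.
Outlet amounts (n = n₀ + ν ξ):
  B: 133 − 1(82) = 51
  D: 265 − 1(82) = 183
  A: 0 + 1(82) = 82
  C: 0 + 1(82) = 82
Total out = 398 kmol/h; y_C = 82 / 398 = 0.206.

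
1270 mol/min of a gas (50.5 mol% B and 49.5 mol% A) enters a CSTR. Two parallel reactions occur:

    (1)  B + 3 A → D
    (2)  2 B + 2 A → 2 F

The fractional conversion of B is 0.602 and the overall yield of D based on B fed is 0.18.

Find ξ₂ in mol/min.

Yield of D: 1ξ₁ / 641.4 = 0.18 → ξ₁ = 115.4 mol/min.
Conversion of B: 1ξ₁ + 2ξ₂ = 0.602 × 641.4 = 386.1 → ξ₂ = 135.3 mol/min.
Outlet amounts (n = n₀ + Σ ν·ξ):
  B: 641.4 − 1(115.4) − 2(135.3) = 255.3
  A: 628.6 − 3(115.4) − 2(135.3) = 11.67
  D: 0 + 1(115.4) = 115.4
  F: 0 + 2(135.3) = 270.6

ξ₂ = 135 mol/min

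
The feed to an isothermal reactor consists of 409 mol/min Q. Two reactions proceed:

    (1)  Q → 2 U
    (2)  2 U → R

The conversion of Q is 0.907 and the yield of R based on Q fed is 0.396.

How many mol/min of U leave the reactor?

418 mol/min

Conversion of Q: Q consumed = 1ξ₁ = 0.907 × 409 → ξ₁ = 371 mol/min.
Yield of R: 1ξ₂ / 409 = 0.396 → ξ₂ = 162 mol/min.
Outlet amounts (n = n₀ + Σ ν·ξ):
  Q: 409 − 1(371) = 38.04
  U: 0 + 2(371) − 2(162) = 418
  R: 0 + 1(162) = 162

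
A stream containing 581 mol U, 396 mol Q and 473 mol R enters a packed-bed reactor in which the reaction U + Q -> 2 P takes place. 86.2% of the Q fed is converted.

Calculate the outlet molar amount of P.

Q reacted = 0.862 × 396 = 341.4 mol; ν_Q = −1, so ξ = 341.4/1 = 341.4 mol.
Outlet amounts (n = n₀ + ν ξ):
  U: 581 − 1(341.4) = 239.6
  Q: 396 − 1(341.4) = 54.65
  P: 0 + 2(341.4) = 682.7
  R: 473 (inert)

683 mol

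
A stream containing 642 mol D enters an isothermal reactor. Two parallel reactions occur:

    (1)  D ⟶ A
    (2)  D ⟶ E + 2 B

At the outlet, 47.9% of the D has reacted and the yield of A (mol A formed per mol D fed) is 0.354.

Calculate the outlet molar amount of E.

Yield of A: 1ξ₁ / 642 = 0.354 → ξ₁ = 227.3 mol.
Conversion of D: 1ξ₁ + 1ξ₂ = 0.479 × 642 = 307.5 → ξ₂ = 80.25 mol.
Outlet amounts (n = n₀ + Σ ν·ξ):
  D: 642 − 1(227.3) − 1(80.25) = 334.5
  A: 0 + 1(227.3) = 227.3
  E: 0 + 1(80.25) = 80.25
  B: 0 + 2(80.25) = 160.5

80.2 mol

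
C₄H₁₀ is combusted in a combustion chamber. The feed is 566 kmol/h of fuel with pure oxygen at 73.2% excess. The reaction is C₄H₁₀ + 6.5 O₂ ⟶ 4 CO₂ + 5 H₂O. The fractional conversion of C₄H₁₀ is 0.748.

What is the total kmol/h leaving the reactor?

7570 kmol/h

Stoichiometric O₂ = 6.5 × 566 = 3679 kmol/h; O₂ fed = 3679 × 1.732 = 6372 kmol/h.
Fuel reacted = 0.748 × 566 → ξ = 423.4 kmol/h.
Outlet (n = n₀ + ν ξ):
  C₄H₁₀: 566 − 1(423.4) = 142.6
  O₂: 6372 − 6.5(423.4) = 3620
  CO₂: 0 + 4(423.4) = 1693
  H₂O: 0 + 5(423.4) = 2117
Total out = 142.6 + 3620 + 1693 + 2117 = 7573 kmol/h.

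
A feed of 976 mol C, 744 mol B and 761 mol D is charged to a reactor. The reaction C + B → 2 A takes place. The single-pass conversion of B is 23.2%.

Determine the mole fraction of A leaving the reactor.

B reacted = 0.232 × 744 = 172.6 mol; ν_B = −1, so ξ = 172.6/1 = 172.6 mol.
Outlet amounts (n = n₀ + ν ξ):
  C: 976 − 1(172.6) = 803.4
  B: 744 − 1(172.6) = 571.4
  A: 0 + 2(172.6) = 345.2
  D: 761 (inert)
Total out = 2481 mol; y_A = 345.2 / 2481 = 0.1391.

0.139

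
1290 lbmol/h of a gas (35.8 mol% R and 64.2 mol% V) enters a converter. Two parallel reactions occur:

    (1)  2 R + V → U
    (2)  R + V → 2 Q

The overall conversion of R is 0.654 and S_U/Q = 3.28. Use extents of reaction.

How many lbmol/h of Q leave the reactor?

42.8 lbmol/h

Conversion of R: R consumed = 0.654 × 461.8 = 302 lbmol/h = 2ξ₁ + 1ξ₂.
Selectivity: 1ξ₁ / (2ξ₂) = 3.28 → ξ₁ = 6.56 ξ₂.
Substitute: (2·6.56 + 1) ξ₂ = 302 → ξ₂ = 21.39 lbmol/h, ξ₁ = 140.3 lbmol/h.
Outlet amounts (n = n₀ + Σ ν·ξ):
  R: 461.8 − 2(140.3) − 1(21.39) = 159.8
  V: 828.2 − 1(140.3) − 1(21.39) = 666.5
  U: 0 + 1(140.3) = 140.3
  Q: 0 + 2(21.39) = 42.78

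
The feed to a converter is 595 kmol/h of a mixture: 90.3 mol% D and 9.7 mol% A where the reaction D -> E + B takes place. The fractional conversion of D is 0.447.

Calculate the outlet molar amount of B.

240 kmol/h

D reacted = 0.447 × 537.3 = 240.2 kmol/h; ν_D = −1, so ξ = 240.2/1 = 240.2 kmol/h.
Outlet amounts (n = n₀ + ν ξ):
  D: 537.3 − 1(240.2) = 297.1
  E: 0 + 1(240.2) = 240.2
  B: 0 + 1(240.2) = 240.2
  A: 57.72 (inert)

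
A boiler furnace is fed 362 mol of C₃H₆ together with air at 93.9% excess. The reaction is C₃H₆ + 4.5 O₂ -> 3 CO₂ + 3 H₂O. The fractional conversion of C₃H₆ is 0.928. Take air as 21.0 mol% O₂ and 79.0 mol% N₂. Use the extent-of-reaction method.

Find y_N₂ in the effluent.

0.763

Stoichiometric O₂ = 4.5 × 362 = 1629 mol; O₂ fed = 1629 × 1.939 = 3159 mol.
N₂ fed = 3159 × 79/21 = 11880 mol.
Fuel reacted = 0.928 × 362 → ξ = 335.9 mol.
Outlet (n = n₀ + ν ξ):
  C₃H₆: 362 − 1(335.9) = 26.06
  O₂: 3159 − 4.5(335.9) = 1647
  N₂: 11880 (inert)
  CO₂: 0 + 3(335.9) = 1008
  H₂O: 0 + 3(335.9) = 1008
Total out = 15570 mol; y_N₂ = 11880 / 15570 = 0.7631.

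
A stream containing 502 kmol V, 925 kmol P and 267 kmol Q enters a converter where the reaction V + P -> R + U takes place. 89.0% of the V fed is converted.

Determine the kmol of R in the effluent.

447 kmol

V reacted = 0.89 × 502 = 446.8 kmol; ν_V = −1, so ξ = 446.8/1 = 446.8 kmol.
Outlet amounts (n = n₀ + ν ξ):
  V: 502 − 1(446.8) = 55.22
  P: 925 − 1(446.8) = 478.2
  R: 0 + 1(446.8) = 446.8
  U: 0 + 1(446.8) = 446.8
  Q: 267 (inert)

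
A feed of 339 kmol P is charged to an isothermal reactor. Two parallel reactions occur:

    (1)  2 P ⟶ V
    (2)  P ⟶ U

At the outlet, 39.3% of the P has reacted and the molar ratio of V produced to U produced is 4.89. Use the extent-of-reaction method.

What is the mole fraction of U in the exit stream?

Conversion of P: P consumed = 0.393 × 339 = 133.2 kmol = 2ξ₁ + 1ξ₂.
Selectivity: 1ξ₁ / (1ξ₂) = 4.89 → ξ₁ = 4.89 ξ₂.
Substitute: (2·4.89 + 1) ξ₂ = 133.2 → ξ₂ = 12.36 kmol, ξ₁ = 60.43 kmol.
Outlet amounts (n = n₀ + Σ ν·ξ):
  P: 339 − 2(60.43) − 1(12.36) = 205.8
  V: 0 + 1(60.43) = 60.43
  U: 0 + 1(12.36) = 12.36
Total out = 278.6 kmol; y_U = 12.36 / 278.6 = 0.04437.

0.0444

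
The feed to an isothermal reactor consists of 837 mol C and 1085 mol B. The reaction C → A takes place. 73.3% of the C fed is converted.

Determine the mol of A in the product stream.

C reacted = 0.733 × 837 = 613.5 mol; ν_C = −1, so ξ = 613.5/1 = 613.5 mol.
Outlet amounts (n = n₀ + ν ξ):
  C: 837 − 1(613.5) = 223.5
  A: 0 + 1(613.5) = 613.5
  B: 1085 (inert)

614 mol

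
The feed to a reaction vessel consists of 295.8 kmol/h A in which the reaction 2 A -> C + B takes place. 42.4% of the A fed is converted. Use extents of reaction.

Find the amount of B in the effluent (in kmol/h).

62.7 kmol/h

A reacted = 0.424 × 295.8 = 125.4 kmol/h; ν_A = −2, so ξ = 125.4/2 = 62.71 kmol/h.
Outlet amounts (n = n₀ + ν ξ):
  A: 295.8 − 2(62.71) = 170.4
  C: 0 + 1(62.71) = 62.71
  B: 0 + 1(62.71) = 62.71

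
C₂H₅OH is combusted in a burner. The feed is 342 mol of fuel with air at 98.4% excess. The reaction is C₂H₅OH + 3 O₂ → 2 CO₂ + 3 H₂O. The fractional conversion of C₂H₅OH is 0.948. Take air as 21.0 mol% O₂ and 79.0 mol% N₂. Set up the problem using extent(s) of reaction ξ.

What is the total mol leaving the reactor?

10400 mol

Stoichiometric O₂ = 3 × 342 = 1026 mol; O₂ fed = 1026 × 1.984 = 2036 mol.
N₂ fed = 2036 × 79/21 = 7658 mol.
Fuel reacted = 0.948 × 342 → ξ = 324.2 mol.
Outlet (n = n₀ + ν ξ):
  C₂H₅OH: 342 − 1(324.2) = 17.78
  O₂: 2036 − 3(324.2) = 1063
  N₂: 7658 (inert)
  CO₂: 0 + 2(324.2) = 648.4
  H₂O: 0 + 3(324.2) = 972.6
Total out = 17.78 + 1063 + 7658 + 648.4 + 972.6 = 10360 mol.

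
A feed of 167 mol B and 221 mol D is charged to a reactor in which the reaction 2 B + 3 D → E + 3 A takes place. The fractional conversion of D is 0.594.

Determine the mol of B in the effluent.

D reacted = 0.594 × 221 = 131.3 mol; ν_D = −3, so ξ = 131.3/3 = 43.76 mol.
Outlet amounts (n = n₀ + ν ξ):
  B: 167 − 2(43.76) = 79.48
  D: 221 − 3(43.76) = 89.73
  E: 0 + 1(43.76) = 43.76
  A: 0 + 3(43.76) = 131.3

79.5 mol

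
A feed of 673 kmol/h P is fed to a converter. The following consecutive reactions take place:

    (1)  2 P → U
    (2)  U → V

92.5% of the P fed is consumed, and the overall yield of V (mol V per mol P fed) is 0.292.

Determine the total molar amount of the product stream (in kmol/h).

362 kmol/h

Conversion of P: P consumed = 2ξ₁ = 0.925 × 673 → ξ₁ = 311.3 kmol/h.
Yield of V: 1ξ₂ / 673 = 0.292 → ξ₂ = 196.5 kmol/h.
Outlet amounts (n = n₀ + Σ ν·ξ):
  P: 673 − 2(311.3) = 50.48
  U: 0 + 1(311.3) − 1(196.5) = 114.7
  V: 0 + 1(196.5) = 196.5
Total out = 50.48 + 114.7 + 196.5 = 361.7 kmol/h.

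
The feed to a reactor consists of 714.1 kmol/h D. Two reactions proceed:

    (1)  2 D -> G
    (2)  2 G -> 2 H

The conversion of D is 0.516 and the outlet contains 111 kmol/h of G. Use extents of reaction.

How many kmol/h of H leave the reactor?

Conversion of D: D consumed = 2ξ₁ = 0.516 × 714.1 → ξ₁ = 184.2 kmol/h.
G balance: n_G = 0 + 1ξ₁ − 2ξ₂ = 111 → ξ₂ = (1·184.2 − 111)/2 = 36.62 kmol/h.
Outlet amounts (n = n₀ + Σ ν·ξ):
  D: 714.1 − 2(184.2) = 345.6
  G: 0 + 1(184.2) − 2(36.62) = 111
  H: 0 + 2(36.62) = 73.24

73.2 kmol/h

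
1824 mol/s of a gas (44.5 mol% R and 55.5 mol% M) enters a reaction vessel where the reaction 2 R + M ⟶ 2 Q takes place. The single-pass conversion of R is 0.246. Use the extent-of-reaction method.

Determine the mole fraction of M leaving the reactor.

0.529

R reacted = 0.246 × 811.7 = 199.7 mol/s; ν_R = −2, so ξ = 199.7/2 = 99.84 mol/s.
Outlet amounts (n = n₀ + ν ξ):
  R: 811.7 − 2(99.84) = 612
  M: 1012 − 1(99.84) = 912.5
  Q: 0 + 2(99.84) = 199.7
Total out = 1724 mol/s; y_M = 912.5 / 1724 = 0.5292.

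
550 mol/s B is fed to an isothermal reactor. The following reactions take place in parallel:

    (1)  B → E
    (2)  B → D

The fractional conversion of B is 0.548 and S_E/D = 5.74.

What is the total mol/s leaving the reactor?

Conversion of B: B consumed = 0.548 × 550 = 301.4 mol/s = 1ξ₁ + 1ξ₂.
Selectivity: 1ξ₁ / (1ξ₂) = 5.74 → ξ₁ = 5.74 ξ₂.
Substitute: (1·5.74 + 1) ξ₂ = 301.4 → ξ₂ = 44.72 mol/s, ξ₁ = 256.7 mol/s.
Outlet amounts (n = n₀ + Σ ν·ξ):
  B: 550 − 1(256.7) − 1(44.72) = 248.6
  E: 0 + 1(256.7) = 256.7
  D: 0 + 1(44.72) = 44.72
Total out = 248.6 + 256.7 + 44.72 = 550 mol/s.

550 mol/s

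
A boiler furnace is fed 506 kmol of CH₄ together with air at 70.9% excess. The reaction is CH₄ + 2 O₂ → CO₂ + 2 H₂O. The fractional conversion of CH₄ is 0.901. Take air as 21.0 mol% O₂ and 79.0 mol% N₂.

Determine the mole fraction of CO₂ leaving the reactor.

0.0522

Stoichiometric O₂ = 2 × 506 = 1012 kmol; O₂ fed = 1012 × 1.709 = 1730 kmol.
N₂ fed = 1730 × 79/21 = 6506 kmol.
Fuel reacted = 0.901 × 506 → ξ = 455.9 kmol.
Outlet (n = n₀ + ν ξ):
  CH₄: 506 − 1(455.9) = 50.09
  O₂: 1730 − 2(455.9) = 817.7
  N₂: 6506 (inert)
  CO₂: 0 + 1(455.9) = 455.9
  H₂O: 0 + 2(455.9) = 911.8
Total out = 8742 kmol; y_CO₂ = 455.9 / 8742 = 0.05215.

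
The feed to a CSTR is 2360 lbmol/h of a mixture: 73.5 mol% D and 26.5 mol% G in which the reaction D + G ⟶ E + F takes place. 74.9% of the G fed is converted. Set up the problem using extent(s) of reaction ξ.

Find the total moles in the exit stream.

G reacted = 0.749 × 625.4 = 468.4 lbmol/h; ν_G = −1, so ξ = 468.4/1 = 468.4 lbmol/h.
Outlet amounts (n = n₀ + ν ξ):
  D: 1735 − 1(468.4) = 1266
  G: 625.4 − 1(468.4) = 157
  E: 0 + 1(468.4) = 468.4
  F: 0 + 1(468.4) = 468.4
Total out = 1266 + 157 + 468.4 + 468.4 = 2360 lbmol/h.

2360 lbmol/h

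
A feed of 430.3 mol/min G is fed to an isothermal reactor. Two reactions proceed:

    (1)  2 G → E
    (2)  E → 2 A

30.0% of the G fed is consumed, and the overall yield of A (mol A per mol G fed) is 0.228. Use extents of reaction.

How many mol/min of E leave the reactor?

15.5 mol/min

Conversion of G: G consumed = 2ξ₁ = 0.3 × 430.3 → ξ₁ = 64.55 mol/min.
Yield of A: 2ξ₂ / 430.3 = 0.228 → ξ₂ = 49.05 mol/min.
Outlet amounts (n = n₀ + Σ ν·ξ):
  G: 430.3 − 2(64.55) = 301.2
  E: 0 + 1(64.55) − 1(49.05) = 15.49
  A: 0 + 2(49.05) = 98.11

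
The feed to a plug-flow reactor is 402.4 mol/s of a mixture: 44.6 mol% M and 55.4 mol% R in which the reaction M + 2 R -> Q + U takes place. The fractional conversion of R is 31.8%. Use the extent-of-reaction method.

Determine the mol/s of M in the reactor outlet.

R reacted = 0.318 × 222.9 = 70.89 mol/s; ν_R = −2, so ξ = 70.89/2 = 35.45 mol/s.
Outlet amounts (n = n₀ + ν ξ):
  M: 179.5 − 1(35.45) = 144
  R: 222.9 − 2(35.45) = 152
  Q: 0 + 1(35.45) = 35.45
  U: 0 + 1(35.45) = 35.45

144 mol/s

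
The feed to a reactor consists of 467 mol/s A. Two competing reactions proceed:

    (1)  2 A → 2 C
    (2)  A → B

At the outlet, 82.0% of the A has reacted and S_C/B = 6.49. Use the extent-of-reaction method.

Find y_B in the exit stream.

0.109

Conversion of A: A consumed = 0.82 × 467 = 382.9 mol/s = 2ξ₁ + 1ξ₂.
Selectivity: 2ξ₁ / (1ξ₂) = 6.49 → ξ₁ = 3.245 ξ₂.
Substitute: (2·3.245 + 1) ξ₂ = 382.9 → ξ₂ = 51.13 mol/s, ξ₁ = 165.9 mol/s.
Outlet amounts (n = n₀ + Σ ν·ξ):
  A: 467 − 2(165.9) − 1(51.13) = 84.06
  C: 0 + 2(165.9) = 331.8
  B: 0 + 1(51.13) = 51.13
Total out = 467 mol/s; y_B = 51.13 / 467 = 0.1095.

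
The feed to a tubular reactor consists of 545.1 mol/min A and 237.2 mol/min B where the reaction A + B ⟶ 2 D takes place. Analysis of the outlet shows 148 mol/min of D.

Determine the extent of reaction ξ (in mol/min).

ξ = 74 mol/min

For D: n = n₀ + 2ξ → 148 = 0 + 2ξ, giving ξ = 74 mol/min.
Outlet amounts (n = n₀ + ν ξ):
  A: 545.1 − 1(74) = 471.1
  B: 237.2 − 1(74) = 163.2
  D: 0 + 2(74) = 148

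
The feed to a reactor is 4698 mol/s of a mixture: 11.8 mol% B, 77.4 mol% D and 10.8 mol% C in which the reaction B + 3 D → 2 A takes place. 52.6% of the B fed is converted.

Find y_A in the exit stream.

0.142

B reacted = 0.526 × 554.4 = 291.6 mol/s; ν_B = −1, so ξ = 291.6/1 = 291.6 mol/s.
Outlet amounts (n = n₀ + ν ξ):
  B: 554.4 − 1(291.6) = 262.8
  D: 3636 − 3(291.6) = 2761
  A: 0 + 2(291.6) = 583.2
  C: 507.4 (inert)
Total out = 4115 mol/s; y_A = 583.2 / 4115 = 0.1417.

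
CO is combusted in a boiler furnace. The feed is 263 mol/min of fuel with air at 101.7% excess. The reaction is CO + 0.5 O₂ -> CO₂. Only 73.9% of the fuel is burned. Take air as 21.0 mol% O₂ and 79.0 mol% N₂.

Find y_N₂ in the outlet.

Stoichiometric O₂ = 0.5 × 263 = 131.5 mol/min; O₂ fed = 131.5 × 2.017 = 265.2 mol/min.
N₂ fed = 265.2 × 79/21 = 997.8 mol/min.
Fuel reacted = 0.739 × 263 → ξ = 194.4 mol/min.
Outlet (n = n₀ + ν ξ):
  CO: 263 − 1(194.4) = 68.64
  O₂: 265.2 − 0.5(194.4) = 168.1
  N₂: 997.8 (inert)
  CO₂: 0 + 1(194.4) = 194.4
Total out = 1429 mol/min; y_N₂ = 997.8 / 1429 = 0.6983.

0.698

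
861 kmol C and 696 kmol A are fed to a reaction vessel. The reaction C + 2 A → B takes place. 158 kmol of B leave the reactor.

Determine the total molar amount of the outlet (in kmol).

1240 kmol

For B: n = n₀ + 1ξ → 158 = 0 + 1ξ, giving ξ = 158 kmol.
Outlet amounts (n = n₀ + ν ξ):
  C: 861 − 1(158) = 703
  A: 696 − 2(158) = 380
  B: 0 + 1(158) = 158
Total out = 703 + 380 + 158 = 1241 kmol.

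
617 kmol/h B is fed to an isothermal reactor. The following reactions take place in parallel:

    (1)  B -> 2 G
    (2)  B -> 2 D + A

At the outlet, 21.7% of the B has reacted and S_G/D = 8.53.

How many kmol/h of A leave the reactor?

14 kmol/h

Conversion of B: B consumed = 0.217 × 617 = 133.9 kmol/h = 1ξ₁ + 1ξ₂.
Selectivity: 2ξ₁ / (2ξ₂) = 8.53 → ξ₁ = 8.53 ξ₂.
Substitute: (1·8.53 + 1) ξ₂ = 133.9 → ξ₂ = 14.05 kmol/h, ξ₁ = 119.8 kmol/h.
Outlet amounts (n = n₀ + Σ ν·ξ):
  B: 617 − 1(119.8) − 1(14.05) = 483.1
  G: 0 + 2(119.8) = 239.7
  D: 0 + 2(14.05) = 28.1
  A: 0 + 1(14.05) = 14.05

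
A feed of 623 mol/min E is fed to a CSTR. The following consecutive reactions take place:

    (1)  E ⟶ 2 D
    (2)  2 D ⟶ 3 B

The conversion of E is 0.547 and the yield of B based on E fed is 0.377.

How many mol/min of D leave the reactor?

525 mol/min

Conversion of E: E consumed = 1ξ₁ = 0.547 × 623 → ξ₁ = 340.8 mol/min.
Yield of B: 3ξ₂ / 623 = 0.377 → ξ₂ = 78.29 mol/min.
Outlet amounts (n = n₀ + Σ ν·ξ):
  E: 623 − 1(340.8) = 282.2
  D: 0 + 2(340.8) − 2(78.29) = 525
  B: 0 + 3(78.29) = 234.9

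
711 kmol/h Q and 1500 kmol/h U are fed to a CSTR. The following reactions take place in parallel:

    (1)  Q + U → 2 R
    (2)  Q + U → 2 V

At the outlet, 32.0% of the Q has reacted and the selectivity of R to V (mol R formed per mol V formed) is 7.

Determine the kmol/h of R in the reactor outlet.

Conversion of Q: Q consumed = 0.32 × 711 = 227.5 kmol/h = 1ξ₁ + 1ξ₂.
Selectivity: 2ξ₁ / (2ξ₂) = 7 → ξ₁ = 7 ξ₂.
Substitute: (1·7 + 1) ξ₂ = 227.5 → ξ₂ = 28.44 kmol/h, ξ₁ = 199.1 kmol/h.
Outlet amounts (n = n₀ + Σ ν·ξ):
  Q: 711 − 1(199.1) − 1(28.44) = 483.5
  U: 1500 − 1(199.1) − 1(28.44) = 1272
  R: 0 + 2(199.1) = 398.2
  V: 0 + 2(28.44) = 56.88

398 kmol/h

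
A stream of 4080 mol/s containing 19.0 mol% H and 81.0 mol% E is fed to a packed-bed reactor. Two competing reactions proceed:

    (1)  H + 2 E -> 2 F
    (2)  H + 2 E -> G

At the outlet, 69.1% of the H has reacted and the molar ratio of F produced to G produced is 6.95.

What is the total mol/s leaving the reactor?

Conversion of H: H consumed = 0.691 × 775.2 = 535.7 mol/s = 1ξ₁ + 1ξ₂.
Selectivity: 2ξ₁ / (1ξ₂) = 6.95 → ξ₁ = 3.475 ξ₂.
Substitute: (1·3.475 + 1) ξ₂ = 535.7 → ξ₂ = 119.7 mol/s, ξ₁ = 416 mol/s.
Outlet amounts (n = n₀ + Σ ν·ξ):
  H: 775.2 − 1(416) − 1(119.7) = 239.5
  E: 3305 − 2(416) − 2(119.7) = 2233
  F: 0 + 2(416) = 831.9
  G: 0 + 1(119.7) = 119.7
Total out = 239.5 + 2233 + 831.9 + 119.7 = 3425 mol/s.

3420 mol/s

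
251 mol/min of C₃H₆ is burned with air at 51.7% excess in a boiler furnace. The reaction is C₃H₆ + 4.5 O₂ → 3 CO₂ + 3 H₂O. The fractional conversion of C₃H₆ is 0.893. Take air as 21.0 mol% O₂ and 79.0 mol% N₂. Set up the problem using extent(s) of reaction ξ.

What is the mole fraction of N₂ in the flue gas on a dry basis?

0.821

Stoichiometric O₂ = 4.5 × 251 = 1130 mol/min; O₂ fed = 1130 × 1.517 = 1713 mol/min.
N₂ fed = 1713 × 79/21 = 6446 mol/min.
Fuel reacted = 0.893 × 251 → ξ = 224.1 mol/min.
Outlet (n = n₀ + ν ξ):
  C₃H₆: 251 − 1(224.1) = 26.86
  O₂: 1713 − 4.5(224.1) = 704.8
  N₂: 6446 (inert)
  CO₂: 0 + 3(224.1) = 672.4
  H₂O: 0 + 3(224.1) = 672.4
Dry total = 7850 mol/min; y_N₂ (dry) = 6446 / 7850 = 0.8211.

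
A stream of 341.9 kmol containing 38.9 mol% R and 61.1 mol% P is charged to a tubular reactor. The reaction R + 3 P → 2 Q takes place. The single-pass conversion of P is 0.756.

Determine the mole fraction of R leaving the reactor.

0.34

P reacted = 0.756 × 208.9 = 157.9 kmol; ν_P = −3, so ξ = 157.9/3 = 52.64 kmol.
Outlet amounts (n = n₀ + ν ξ):
  R: 133 − 1(52.64) = 80.36
  P: 208.9 − 3(52.64) = 50.97
  Q: 0 + 2(52.64) = 105.3
Total out = 236.6 kmol; y_R = 80.36 / 236.6 = 0.3396.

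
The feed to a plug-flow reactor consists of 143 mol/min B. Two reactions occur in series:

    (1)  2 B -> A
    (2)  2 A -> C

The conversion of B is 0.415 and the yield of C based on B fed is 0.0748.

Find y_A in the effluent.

Conversion of B: B consumed = 2ξ₁ = 0.415 × 143 → ξ₁ = 29.67 mol/min.
Yield of C: 1ξ₂ / 143 = 0.0748 → ξ₂ = 10.7 mol/min.
Outlet amounts (n = n₀ + Σ ν·ξ):
  B: 143 − 2(29.67) = 83.66
  A: 0 + 1(29.67) − 2(10.7) = 8.28
  C: 0 + 1(10.7) = 10.7
Total out = 102.6 mol/min; y_A = 8.28 / 102.6 = 0.08067.

0.0807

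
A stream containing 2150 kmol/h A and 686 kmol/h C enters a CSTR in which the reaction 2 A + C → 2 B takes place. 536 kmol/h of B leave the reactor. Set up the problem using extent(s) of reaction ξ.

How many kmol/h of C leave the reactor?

418 kmol/h

For B: n = n₀ + 2ξ → 536 = 0 + 2ξ, giving ξ = 268 kmol/h.
Outlet amounts (n = n₀ + ν ξ):
  A: 2150 − 2(268) = 1614
  C: 686 − 1(268) = 418
  B: 0 + 2(268) = 536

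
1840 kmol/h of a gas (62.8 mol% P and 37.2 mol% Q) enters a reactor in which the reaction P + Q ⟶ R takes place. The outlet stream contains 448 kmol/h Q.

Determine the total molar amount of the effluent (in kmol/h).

1600 kmol/h

For Q: n = n₀ − 1ξ → 448 = 684.5 − 1ξ, giving ξ = 236.5 kmol/h.
Outlet amounts (n = n₀ + ν ξ):
  P: 1156 − 1(236.5) = 919
  Q: 684.5 − 1(236.5) = 448
  R: 0 + 1(236.5) = 236.5
Total out = 919 + 448 + 236.5 = 1604 kmol/h.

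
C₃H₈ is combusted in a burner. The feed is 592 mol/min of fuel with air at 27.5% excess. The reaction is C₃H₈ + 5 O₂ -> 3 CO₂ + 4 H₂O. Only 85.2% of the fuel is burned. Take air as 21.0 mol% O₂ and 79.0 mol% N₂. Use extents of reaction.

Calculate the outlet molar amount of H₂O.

2020 mol/min

Stoichiometric O₂ = 5 × 592 = 2960 mol/min; O₂ fed = 2960 × 1.275 = 3774 mol/min.
N₂ fed = 3774 × 79/21 = 14200 mol/min.
Fuel reacted = 0.852 × 592 → ξ = 504.4 mol/min.
Outlet (n = n₀ + ν ξ):
  C₃H₈: 592 − 1(504.4) = 87.62
  O₂: 3774 − 5(504.4) = 1252
  N₂: 14200 (inert)
  CO₂: 0 + 3(504.4) = 1513
  H₂O: 0 + 4(504.4) = 2018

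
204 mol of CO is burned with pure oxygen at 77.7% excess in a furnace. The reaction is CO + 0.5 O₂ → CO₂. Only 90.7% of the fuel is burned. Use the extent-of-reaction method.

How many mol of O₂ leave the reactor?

88.7 mol

Stoichiometric O₂ = 0.5 × 204 = 102 mol; O₂ fed = 102 × 1.777 = 181.3 mol.
Fuel reacted = 0.907 × 204 → ξ = 185 mol.
Outlet (n = n₀ + ν ξ):
  CO: 204 − 1(185) = 18.97
  O₂: 181.3 − 0.5(185) = 88.74
  CO₂: 0 + 1(185) = 185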